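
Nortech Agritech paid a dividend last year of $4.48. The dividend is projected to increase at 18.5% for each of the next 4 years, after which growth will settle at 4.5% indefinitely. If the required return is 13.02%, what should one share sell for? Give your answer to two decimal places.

Two-stage DDM. Project D₁…D_4 at 0.185, terminal growth 0.045, discount at r = 0.1302.
D_1 = 5.3088
D_2 = 6.2909
D_3 = 7.4547
D_4 = 8.8339
Terminal value at t=4: TV = D_5/(r−g) = 9.2314/(0.1302−0.045) = 108.3498
P₀ = 5.3088/(1+0.1302)^1 + 6.2909/(1+0.1302)^2 + 7.4547/(1+0.1302)^3 + 8.8339/(1+0.1302)^4 + 108.3498/(1+0.1302)^4 = 86.6061

$86.61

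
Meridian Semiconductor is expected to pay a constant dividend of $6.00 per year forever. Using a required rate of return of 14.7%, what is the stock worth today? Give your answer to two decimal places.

$40.82

Zero-growth DDM (perpetuity): P₀ = D/r = 6.00 / 0.147 = 40.8163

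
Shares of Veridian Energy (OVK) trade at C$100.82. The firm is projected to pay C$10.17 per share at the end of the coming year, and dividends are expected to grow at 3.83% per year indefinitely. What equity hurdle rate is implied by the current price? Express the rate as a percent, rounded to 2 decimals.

13.92%

Rearranging the constant-growth DDM: r = D₁/P₀ + g.
r = 10.1700 / 100.82 + 0.0383 = 0.10087 + 0.0383 = 0.13917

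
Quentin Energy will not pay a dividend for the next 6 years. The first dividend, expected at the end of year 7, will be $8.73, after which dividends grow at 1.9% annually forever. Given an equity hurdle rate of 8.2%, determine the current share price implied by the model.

Deferred-dividend DDM. At t=6 the remaining stream is a growing perpetuity with first payment D_7 = 8.73.
V_6 = D_7/(r−g) = 8.73/(0.082−0.019) = 138.5714
P₀ = V_6/(1+r)^6 = 138.5714/(1+0.082)^6 = 86.3595

$86.36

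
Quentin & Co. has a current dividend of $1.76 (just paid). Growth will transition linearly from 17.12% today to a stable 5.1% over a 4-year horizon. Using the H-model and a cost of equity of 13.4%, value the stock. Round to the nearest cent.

$27.38

H-model: P₀ = D₀[(1+g_L) + H(g_S−g_L)]/(r−g_L), with H = 4/2 = 2.
P₀ = 1.76 × [(1+0.051) + 2×(0.1712−0.051)] / (0.134−0.051)
   = 1.76 × 1.2914 / 0.083 = 27.3839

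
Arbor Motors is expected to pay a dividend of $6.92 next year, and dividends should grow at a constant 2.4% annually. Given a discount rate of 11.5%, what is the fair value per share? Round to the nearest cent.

$76.04

Gordon growth model: P₀ = D₁/(r − g), with D₁ = 6.92 given directly.
P₀ = 6.9200 / (0.115 − 0.024) = 6.9200 / 0.091 = 76.0440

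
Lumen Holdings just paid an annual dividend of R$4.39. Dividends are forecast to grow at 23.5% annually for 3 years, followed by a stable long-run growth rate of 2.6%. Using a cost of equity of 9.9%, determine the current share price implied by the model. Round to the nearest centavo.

R$104.26

Two-stage DDM. Project D₁…D_3 at 0.235, terminal growth 0.026, discount at r = 0.099.
D_1 = 5.4216
D_2 = 6.6957
D_3 = 8.2692
Terminal value at t=3: TV = D_4/(r−g) = 8.4842/(0.099−0.026) = 116.2224
P₀ = 5.4216/(1+0.099)^1 + 6.6957/(1+0.099)^2 + 8.2692/(1+0.099)^3 + 116.2224/(1+0.099)^3 = 104.2650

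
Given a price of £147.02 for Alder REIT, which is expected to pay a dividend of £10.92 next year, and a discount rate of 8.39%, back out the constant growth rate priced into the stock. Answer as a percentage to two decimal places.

From P₀ = D₁/(r − g), the implied growth is g = r − D₁/P₀.
g = 0.0839 − 10.92/147.02 = 0.0839 − 0.07428 = 0.00962

0.96%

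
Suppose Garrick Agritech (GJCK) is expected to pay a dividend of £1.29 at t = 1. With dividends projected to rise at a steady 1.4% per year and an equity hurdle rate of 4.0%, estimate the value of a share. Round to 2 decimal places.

Gordon growth model: P₀ = D₁/(r − g), with D₁ = 1.29 given directly.
P₀ = 1.2900 / (0.04 − 0.014) = 1.2900 / 0.026 = 49.6154

£49.62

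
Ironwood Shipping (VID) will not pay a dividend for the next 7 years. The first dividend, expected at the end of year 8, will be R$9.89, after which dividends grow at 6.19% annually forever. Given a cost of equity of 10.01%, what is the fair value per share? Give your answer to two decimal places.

R$132.77

Deferred-dividend DDM. At t=7 the remaining stream is a growing perpetuity with first payment D_8 = 9.89.
V_7 = D_8/(r−g) = 9.89/(0.1001−0.0619) = 258.9005
P₀ = V_7/(1+r)^7 = 258.9005/(1+0.1001)^7 = 132.7724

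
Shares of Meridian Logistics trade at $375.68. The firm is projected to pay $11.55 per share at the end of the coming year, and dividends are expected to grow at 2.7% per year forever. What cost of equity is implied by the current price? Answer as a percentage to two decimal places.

5.77%

Rearranging the constant-growth DDM: r = D₁/P₀ + g.
r = 11.5500 / 375.68 + 0.027 = 0.03074 + 0.027 = 0.05774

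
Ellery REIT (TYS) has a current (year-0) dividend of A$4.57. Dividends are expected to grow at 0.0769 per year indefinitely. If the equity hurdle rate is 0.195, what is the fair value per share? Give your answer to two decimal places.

A$41.67

Gordon growth model: P₀ = D₁/(r − g). D₁ = 4.57 × (1 + 0.0769) = 4.9214.
P₀ = 4.9214 / (0.195 − 0.0769) = 4.9214 / 0.1181 = 41.6717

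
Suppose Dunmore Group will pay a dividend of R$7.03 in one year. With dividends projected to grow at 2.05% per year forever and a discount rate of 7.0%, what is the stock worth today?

Gordon growth model: P₀ = D₁/(r − g), with D₁ = 7.03 given directly.
P₀ = 7.0300 / (0.07 − 0.0205) = 7.0300 / 0.0495 = 142.0202

R$142.02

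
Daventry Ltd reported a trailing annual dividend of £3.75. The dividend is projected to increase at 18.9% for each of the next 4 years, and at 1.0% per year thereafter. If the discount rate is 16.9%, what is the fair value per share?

Two-stage DDM. Project D₁…D_4 at 0.189, terminal growth 0.01, discount at r = 0.169.
D_1 = 4.4588
D_2 = 5.3015
D_3 = 6.3034
D_4 = 7.4948
Terminal value at t=4: TV = D_5/(r−g) = 7.5697/(0.169−0.01) = 47.6083
P₀ = 4.4588/(1+0.169)^1 + 5.3015/(1+0.169)^2 + 6.3034/(1+0.169)^3 + 7.4948/(1+0.169)^4 + 47.6083/(1+0.169)^4 = 41.1459

£41.15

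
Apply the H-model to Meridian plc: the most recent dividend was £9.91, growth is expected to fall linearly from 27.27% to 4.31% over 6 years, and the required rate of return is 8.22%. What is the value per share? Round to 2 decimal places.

H-model: P₀ = D₀[(1+g_L) + H(g_S−g_L)]/(r−g_L), with H = 6/2 = 3.
P₀ = 9.91 × [(1+0.0431) + 3×(0.2727−0.0431)] / (0.0822−0.0431)
   = 9.91 × 1.7319 / 0.0391 = 438.9547

£438.95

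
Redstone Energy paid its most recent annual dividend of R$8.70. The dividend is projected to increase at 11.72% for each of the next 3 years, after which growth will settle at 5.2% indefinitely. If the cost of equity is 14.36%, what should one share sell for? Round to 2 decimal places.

Two-stage DDM. Project D₁…D_3 at 0.1172, terminal growth 0.052, discount at r = 0.1436.
D_1 = 9.7196
D_2 = 10.8588
D_3 = 12.1314
Terminal value at t=3: TV = D_4/(r−g) = 12.7623/(0.1436−0.052) = 139.3260
P₀ = 9.7196/(1+0.1436)^1 + 10.8588/(1+0.1436)^2 + 12.1314/(1+0.1436)^3 + 139.3260/(1+0.1436)^3 = 118.0692

R$118.07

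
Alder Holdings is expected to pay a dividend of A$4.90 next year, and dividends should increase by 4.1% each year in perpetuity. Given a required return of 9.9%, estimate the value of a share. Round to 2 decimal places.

A$84.48

Gordon growth model: P₀ = D₁/(r − g), with D₁ = 4.90 given directly.
P₀ = 4.9000 / (0.099 − 0.041) = 4.9000 / 0.058 = 84.4828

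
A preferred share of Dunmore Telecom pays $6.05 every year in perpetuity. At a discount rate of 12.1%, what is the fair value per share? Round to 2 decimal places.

Zero-growth DDM (perpetuity): P₀ = D/r = 6.05 / 0.121 = 50.0000

$50.00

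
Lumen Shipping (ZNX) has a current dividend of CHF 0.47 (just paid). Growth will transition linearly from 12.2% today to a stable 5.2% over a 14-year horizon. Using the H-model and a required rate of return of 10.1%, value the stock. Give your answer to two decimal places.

H-model: P₀ = D₀[(1+g_L) + H(g_S−g_L)]/(r−g_L), with H = 14/2 = 7.
P₀ = 0.47 × [(1+0.052) + 7×(0.122−0.052)] / (0.101−0.052)
   = 0.47 × 1.5420 / 0.049 = 14.7906

CHF 14.79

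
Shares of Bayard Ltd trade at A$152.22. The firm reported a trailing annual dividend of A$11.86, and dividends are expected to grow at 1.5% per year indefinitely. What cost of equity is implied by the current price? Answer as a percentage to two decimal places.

9.41%

Rearranging the constant-growth DDM: r = D₁/P₀ + g.
D₁ = 11.86 × (1 + 0.015) = 12.0379.
r = 12.0379 / 152.22 + 0.015 = 0.07908 + 0.015 = 0.09408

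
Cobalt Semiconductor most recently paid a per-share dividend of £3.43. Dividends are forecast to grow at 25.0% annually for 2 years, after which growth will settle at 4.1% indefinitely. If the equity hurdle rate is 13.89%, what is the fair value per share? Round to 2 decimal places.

Two-stage DDM. Project D₁…D_2 at 0.25, terminal growth 0.041, discount at r = 0.1389.
D_1 = 4.2875
D_2 = 5.3594
Terminal value at t=2: TV = D_3/(r−g) = 5.5791/(0.1389−0.041) = 56.9878
P₀ = 4.2875/(1+0.1389)^1 + 5.3594/(1+0.1389)^2 + 56.9878/(1+0.1389)^2 = 51.8315

£51.83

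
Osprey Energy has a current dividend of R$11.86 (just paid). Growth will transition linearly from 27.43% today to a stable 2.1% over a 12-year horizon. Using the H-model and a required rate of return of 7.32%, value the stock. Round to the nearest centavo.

H-model: P₀ = D₀[(1+g_L) + H(g_S−g_L)]/(r−g_L), with H = 12/2 = 6.
P₀ = 11.86 × [(1+0.021) + 6×(0.2743−0.021)] / (0.0732−0.021)
   = 11.86 × 2.5408 / 0.0522 = 577.2775

R$577.28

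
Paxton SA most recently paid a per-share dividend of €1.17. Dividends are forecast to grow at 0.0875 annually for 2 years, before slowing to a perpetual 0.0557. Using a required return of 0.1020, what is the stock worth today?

Two-stage DDM. Project D₁…D_2 at 0.0875, terminal growth 0.0557, discount at r = 0.102.
D_1 = 1.2724
D_2 = 1.3837
Terminal value at t=2: TV = D_3/(r−g) = 1.4608/(0.102−0.0557) = 31.5503
P₀ = 1.2724/(1+0.102)^1 + 1.3837/(1+0.102)^2 + 31.5503/(1+0.102)^2 = 28.2741

€28.27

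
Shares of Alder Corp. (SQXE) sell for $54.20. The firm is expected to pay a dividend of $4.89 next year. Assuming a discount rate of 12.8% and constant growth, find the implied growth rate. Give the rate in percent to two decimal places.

3.78%

From P₀ = D₁/(r − g), the implied growth is g = r − D₁/P₀.
g = 0.128 − 4.89/54.20 = 0.128 − 0.09022 = 0.03778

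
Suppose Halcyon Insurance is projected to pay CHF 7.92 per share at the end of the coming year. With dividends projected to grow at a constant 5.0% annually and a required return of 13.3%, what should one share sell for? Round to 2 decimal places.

CHF 95.42

Gordon growth model: P₀ = D₁/(r − g), with D₁ = 7.92 given directly.
P₀ = 7.9200 / (0.133 − 0.05) = 7.9200 / 0.083 = 95.4217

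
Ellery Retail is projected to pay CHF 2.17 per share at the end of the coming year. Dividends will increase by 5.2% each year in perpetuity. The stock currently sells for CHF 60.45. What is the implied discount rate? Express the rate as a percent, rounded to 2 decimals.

8.79%

Rearranging the constant-growth DDM: r = D₁/P₀ + g.
r = 2.1700 / 60.45 + 0.052 = 0.03590 + 0.052 = 0.08790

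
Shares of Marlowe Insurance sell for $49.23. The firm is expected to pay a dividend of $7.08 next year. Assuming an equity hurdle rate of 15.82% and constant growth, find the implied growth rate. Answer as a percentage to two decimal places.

From P₀ = D₁/(r − g), the implied growth is g = r − D₁/P₀.
g = 0.1582 − 7.08/49.23 = 0.1582 − 0.14381 = 0.01439

1.44%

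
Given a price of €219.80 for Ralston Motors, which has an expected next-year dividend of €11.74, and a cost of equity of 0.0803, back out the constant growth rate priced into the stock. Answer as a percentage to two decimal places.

From P₀ = D₁/(r − g), the implied growth is g = r − D₁/P₀.
g = 0.0803 − 11.74/219.80 = 0.0803 − 0.05341 = 0.02689

2.69%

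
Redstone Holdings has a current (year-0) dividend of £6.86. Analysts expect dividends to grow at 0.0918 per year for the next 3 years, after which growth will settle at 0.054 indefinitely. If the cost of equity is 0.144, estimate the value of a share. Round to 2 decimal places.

£88.59

Two-stage DDM. Project D₁…D_3 at 0.0918, terminal growth 0.054, discount at r = 0.144.
D_1 = 7.4897
D_2 = 8.1773
D_3 = 8.9280
Terminal value at t=3: TV = D_4/(r−g) = 9.4101/(0.144−0.054) = 104.5566
P₀ = 7.4897/(1+0.144)^1 + 8.1773/(1+0.144)^2 + 8.9280/(1+0.144)^3 + 104.5566/(1+0.144)^3 = 88.5934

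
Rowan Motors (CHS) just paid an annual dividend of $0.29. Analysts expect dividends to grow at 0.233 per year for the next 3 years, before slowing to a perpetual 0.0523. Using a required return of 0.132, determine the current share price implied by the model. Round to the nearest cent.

$5.98

Two-stage DDM. Project D₁…D_3 at 0.233, terminal growth 0.0523, discount at r = 0.132.
D_1 = 0.3576
D_2 = 0.4409
D_3 = 0.5436
Terminal value at t=3: TV = D_4/(r−g) = 0.5720/(0.132−0.0523) = 7.1774
P₀ = 0.3576/(1+0.132)^1 + 0.4409/(1+0.132)^2 + 0.5436/(1+0.132)^3 + 7.1774/(1+0.132)^3 = 5.9827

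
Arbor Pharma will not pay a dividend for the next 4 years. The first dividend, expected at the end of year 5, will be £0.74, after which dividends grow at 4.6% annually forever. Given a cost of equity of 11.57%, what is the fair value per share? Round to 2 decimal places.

Deferred-dividend DDM. At t=4 the remaining stream is a growing perpetuity with first payment D_5 = 0.74.
V_4 = D_5/(r−g) = 0.74/(0.1157−0.046) = 10.6169
P₀ = V_4/(1+r)^4 = 10.6169/(1+0.1157)^4 = 6.8519

£6.85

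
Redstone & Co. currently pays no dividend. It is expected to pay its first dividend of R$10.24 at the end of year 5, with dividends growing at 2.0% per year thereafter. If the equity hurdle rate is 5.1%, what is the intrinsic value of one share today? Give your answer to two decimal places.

Deferred-dividend DDM. At t=4 the remaining stream is a growing perpetuity with first payment D_5 = 10.24.
V_4 = D_5/(r−g) = 10.24/(0.051−0.02) = 330.3226
P₀ = V_4/(1+r)^4 = 330.3226/(1+0.051)^4 = 270.7244

R$270.72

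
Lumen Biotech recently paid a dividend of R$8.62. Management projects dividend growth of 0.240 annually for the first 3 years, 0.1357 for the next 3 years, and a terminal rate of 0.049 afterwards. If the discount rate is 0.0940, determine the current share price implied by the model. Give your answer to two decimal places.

R$401.36

Three-stage DDM. Project D₁…D_6; terminal Gordon value at t=6 with g = 0.049; discount at r = 0.094.
D_1 = 10.6888
D_2 = 13.2541
D_3 = 16.4351
D_4 = 18.6653
D_5 = 21.1982
D_6 = 24.0748
TV_6 = 25.2545/(0.094−0.049) = 561.2110
P₀ = Σ Dₜ/(1+r)ᵗ + TV_6/(1+r)^6 = 401.3554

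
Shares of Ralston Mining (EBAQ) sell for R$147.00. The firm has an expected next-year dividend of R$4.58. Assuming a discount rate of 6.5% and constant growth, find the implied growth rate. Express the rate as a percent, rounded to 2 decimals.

3.38%

From P₀ = D₁/(r − g), the implied growth is g = r − D₁/P₀.
g = 0.065 − 4.58/147.00 = 0.065 − 0.03116 = 0.03384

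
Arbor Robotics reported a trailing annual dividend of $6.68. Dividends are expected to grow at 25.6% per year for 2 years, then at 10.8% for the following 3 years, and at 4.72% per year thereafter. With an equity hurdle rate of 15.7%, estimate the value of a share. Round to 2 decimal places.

Three-stage DDM. Project D₁…D_5; terminal Gordon value at t=5 with g = 0.0472; discount at r = 0.157.
D_1 = 8.3901
D_2 = 10.5379
D_3 = 11.6760
D_4 = 12.9371
D_5 = 14.3343
TV_5 = 15.0108/(0.157−0.0472) = 136.7106
P₀ = Σ Dₜ/(1+r)ᵗ + TV_5/(1+r)^5 = 102.7334

$102.73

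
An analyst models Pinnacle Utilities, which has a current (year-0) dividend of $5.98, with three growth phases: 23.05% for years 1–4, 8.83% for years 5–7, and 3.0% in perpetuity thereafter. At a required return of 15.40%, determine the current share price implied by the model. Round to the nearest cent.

$102.66

Three-stage DDM. Project D₁…D_7; terminal Gordon value at t=7 with g = 0.03; discount at r = 0.154.
D_1 = 7.3584
D_2 = 9.0545
D_3 = 11.1416
D_4 = 13.7097
D_5 = 14.9203
D_6 = 16.2377
D_7 = 17.6715
TV_7 = 18.2017/(0.154−0.03) = 146.7875
P₀ = Σ Dₜ/(1+r)ᵗ + TV_7/(1+r)^7 = 102.6631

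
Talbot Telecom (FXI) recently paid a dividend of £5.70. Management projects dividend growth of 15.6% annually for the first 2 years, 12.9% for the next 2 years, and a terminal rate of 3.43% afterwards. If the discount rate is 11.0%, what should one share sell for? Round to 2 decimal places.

£112.19

Three-stage DDM. Project D₁…D_4; terminal Gordon value at t=4 with g = 0.0343; discount at r = 0.11.
D_1 = 6.5892
D_2 = 7.6171
D_3 = 8.5997
D_4 = 9.7091
TV_4 = 10.0421/(0.11−0.0343) = 132.6567
P₀ = Σ Dₜ/(1+r)ᵗ + TV_4/(1+r)^4 = 112.1872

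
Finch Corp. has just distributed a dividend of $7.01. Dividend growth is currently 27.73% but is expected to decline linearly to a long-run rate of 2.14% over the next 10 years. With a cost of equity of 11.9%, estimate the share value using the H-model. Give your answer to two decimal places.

$165.26

H-model: P₀ = D₀[(1+g_L) + H(g_S−g_L)]/(r−g_L), with H = 10/2 = 5.
P₀ = 7.01 × [(1+0.0214) + 5×(0.2773−0.0214)] / (0.119−0.0214)
   = 7.01 × 2.3009 / 0.0976 = 165.2593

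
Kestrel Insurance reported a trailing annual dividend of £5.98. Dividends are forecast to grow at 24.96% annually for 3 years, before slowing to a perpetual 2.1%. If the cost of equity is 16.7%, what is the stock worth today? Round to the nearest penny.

Two-stage DDM. Project D₁…D_3 at 0.2496, terminal growth 0.021, discount at r = 0.167.
D_1 = 7.4726
D_2 = 9.3378
D_3 = 11.6685
Terminal value at t=3: TV = D_4/(r−g) = 11.9135/(0.167−0.021) = 81.5994
P₀ = 7.4726/(1+0.167)^1 + 9.3378/(1+0.167)^2 + 11.6685/(1+0.167)^3 + 81.5994/(1+0.167)^3 = 71.9437

£71.94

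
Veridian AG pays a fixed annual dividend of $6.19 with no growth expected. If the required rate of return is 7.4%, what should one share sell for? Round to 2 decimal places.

Zero-growth DDM (perpetuity): P₀ = D/r = 6.19 / 0.074 = 83.6486

$83.65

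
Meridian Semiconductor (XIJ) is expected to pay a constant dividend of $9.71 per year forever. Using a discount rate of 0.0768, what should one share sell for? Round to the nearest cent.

$126.43

Zero-growth DDM (perpetuity): P₀ = D/r = 9.71 / 0.0768 = 126.4323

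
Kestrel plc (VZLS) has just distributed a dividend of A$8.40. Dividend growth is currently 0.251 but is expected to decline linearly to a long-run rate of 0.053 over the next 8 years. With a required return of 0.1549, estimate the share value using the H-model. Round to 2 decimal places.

A$152.09

H-model: P₀ = D₀[(1+g_L) + H(g_S−g_L)]/(r−g_L), with H = 8/2 = 4.
P₀ = 8.40 × [(1+0.053) + 4×(0.251−0.053)] / (0.1549−0.053)
   = 8.40 × 1.8450 / 0.1019 = 152.0903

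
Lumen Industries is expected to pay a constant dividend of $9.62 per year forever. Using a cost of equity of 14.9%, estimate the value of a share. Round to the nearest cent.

Zero-growth DDM (perpetuity): P₀ = D/r = 9.62 / 0.149 = 64.5638

$64.56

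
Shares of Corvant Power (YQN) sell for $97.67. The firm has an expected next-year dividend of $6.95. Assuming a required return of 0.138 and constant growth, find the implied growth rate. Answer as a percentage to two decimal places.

From P₀ = D₁/(r − g), the implied growth is g = r − D₁/P₀.
g = 0.138 − 6.95/97.67 = 0.138 − 0.07116 = 0.06684

6.68%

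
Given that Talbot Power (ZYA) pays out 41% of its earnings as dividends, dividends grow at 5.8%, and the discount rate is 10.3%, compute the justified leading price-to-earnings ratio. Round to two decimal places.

Justified leading P/E = b/(r−g) = 0.41/(0.103−0.058) = 9.1111

9.11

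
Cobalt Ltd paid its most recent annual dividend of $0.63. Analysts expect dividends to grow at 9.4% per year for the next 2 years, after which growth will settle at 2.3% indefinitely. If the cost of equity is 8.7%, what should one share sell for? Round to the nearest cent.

$11.47

Two-stage DDM. Project D₁…D_2 at 0.094, terminal growth 0.023, discount at r = 0.087.
D_1 = 0.6892
D_2 = 0.7540
Terminal value at t=2: TV = D_3/(r−g) = 0.7713/(0.087−0.023) = 12.0523
P₀ = 0.6892/(1+0.087)^1 + 0.7540/(1+0.087)^2 + 12.0523/(1+0.087)^2 = 11.4725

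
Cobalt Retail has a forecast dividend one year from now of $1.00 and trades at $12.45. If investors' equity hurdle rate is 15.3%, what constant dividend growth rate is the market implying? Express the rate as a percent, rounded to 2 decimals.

7.27%

From P₀ = D₁/(r − g), the implied growth is g = r − D₁/P₀.
g = 0.153 − 1.00/12.45 = 0.153 − 0.08032 = 0.07268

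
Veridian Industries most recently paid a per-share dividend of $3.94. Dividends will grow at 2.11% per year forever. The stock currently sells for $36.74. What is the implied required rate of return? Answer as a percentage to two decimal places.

Rearranging the constant-growth DDM: r = D₁/P₀ + g.
D₁ = 3.94 × (1 + 0.0211) = 4.0231.
r = 4.0231 / 36.74 + 0.0211 = 0.10950 + 0.0211 = 0.13060

13.06%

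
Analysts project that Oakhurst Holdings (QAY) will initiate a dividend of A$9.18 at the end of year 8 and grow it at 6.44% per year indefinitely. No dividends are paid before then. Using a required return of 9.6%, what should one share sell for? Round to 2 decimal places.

Deferred-dividend DDM. At t=7 the remaining stream is a growing perpetuity with first payment D_8 = 9.18.
V_7 = D_8/(r−g) = 9.18/(0.096−0.0644) = 290.5063
P₀ = V_7/(1+r)^7 = 290.5063/(1+0.096)^7 = 152.9261

A$152.93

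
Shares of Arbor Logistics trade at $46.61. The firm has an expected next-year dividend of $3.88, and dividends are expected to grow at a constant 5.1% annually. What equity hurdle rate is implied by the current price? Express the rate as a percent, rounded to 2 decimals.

13.42%

Rearranging the constant-growth DDM: r = D₁/P₀ + g.
r = 3.8800 / 46.61 + 0.051 = 0.08324 + 0.051 = 0.13424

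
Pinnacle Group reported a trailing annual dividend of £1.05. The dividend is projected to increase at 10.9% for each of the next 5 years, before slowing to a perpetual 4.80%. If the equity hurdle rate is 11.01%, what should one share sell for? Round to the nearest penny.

£22.87

Two-stage DDM. Project D₁…D_5 at 0.109, terminal growth 0.048, discount at r = 0.1101.
D_1 = 1.1644
D_2 = 1.2914
D_3 = 1.4321
D_4 = 1.5882
D_5 = 1.7614
Terminal value at t=5: TV = D_6/(r−g) = 1.8459/(0.1101−0.048) = 29.7246
P₀ = 1.1644/(1+0.1101)^1 + 1.2914/(1+0.1101)^2 + 1.4321/(1+0.1101)^3 + 1.5882/(1+0.1101)^4 + 1.7614/(1+0.1101)^5 + 29.7246/(1+0.1101)^5 = 22.8666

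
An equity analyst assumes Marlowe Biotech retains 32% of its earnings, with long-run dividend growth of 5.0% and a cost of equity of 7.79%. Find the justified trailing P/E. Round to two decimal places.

25.59

Payout ratio b = 1 − 0.32 = 0.68.
Justified trailing P/E = b(1+g)/(r−g) = 0.68×(1+0.05)/(0.0779−0.05) = 25.5914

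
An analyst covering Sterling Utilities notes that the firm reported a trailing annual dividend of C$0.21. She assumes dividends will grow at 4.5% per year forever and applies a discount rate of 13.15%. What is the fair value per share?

C$2.54

Gordon growth model: P₀ = D₁/(r − g). D₁ = 0.21 × (1 + 0.045) = 0.2194.
P₀ = 0.2194 / (0.1315 − 0.045) = 0.2194 / 0.0865 = 2.5370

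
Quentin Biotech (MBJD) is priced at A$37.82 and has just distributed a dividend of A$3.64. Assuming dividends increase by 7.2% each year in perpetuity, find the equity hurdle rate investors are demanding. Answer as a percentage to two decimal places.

17.52%

Rearranging the constant-growth DDM: r = D₁/P₀ + g.
D₁ = 3.64 × (1 + 0.072) = 3.9021.
r = 3.9021 / 37.82 + 0.072 = 0.10318 + 0.072 = 0.17518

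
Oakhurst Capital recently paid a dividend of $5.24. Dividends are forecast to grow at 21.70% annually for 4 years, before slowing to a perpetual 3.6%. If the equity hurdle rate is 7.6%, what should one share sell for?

Two-stage DDM. Project D₁…D_4 at 0.217, terminal growth 0.036, discount at r = 0.076.
D_1 = 6.3771
D_2 = 7.7609
D_3 = 9.4450
D_4 = 11.4946
Terminal value at t=4: TV = D_5/(r−g) = 11.9084/(0.076−0.036) = 297.7100
P₀ = 6.3771/(1+0.076)^1 + 7.7609/(1+0.076)^2 + 9.4450/(1+0.076)^3 + 11.4946/(1+0.076)^4 + 297.7100/(1+0.076)^4 = 250.8847

$250.88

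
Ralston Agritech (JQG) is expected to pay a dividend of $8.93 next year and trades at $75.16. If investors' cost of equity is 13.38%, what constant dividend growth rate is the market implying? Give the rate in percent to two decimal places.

1.50%

From P₀ = D₁/(r − g), the implied growth is g = r − D₁/P₀.
g = 0.1338 − 8.93/75.16 = 0.1338 − 0.11881 = 0.01499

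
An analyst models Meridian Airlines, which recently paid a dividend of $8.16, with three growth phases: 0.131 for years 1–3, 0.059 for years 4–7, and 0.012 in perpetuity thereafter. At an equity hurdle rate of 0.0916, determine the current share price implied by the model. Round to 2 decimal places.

Three-stage DDM. Project D₁…D_7; terminal Gordon value at t=7 with g = 0.012; discount at r = 0.0916.
D_1 = 9.2290
D_2 = 10.4380
D_3 = 11.8053
D_4 = 12.5018
D_5 = 13.2394
D_6 = 14.0206
D_7 = 14.8478
TV_7 = 15.0260/(0.0916−0.012) = 188.7684
P₀ = Σ Dₜ/(1+r)ᵗ + TV_7/(1+r)^7 = 162.1707

$162.17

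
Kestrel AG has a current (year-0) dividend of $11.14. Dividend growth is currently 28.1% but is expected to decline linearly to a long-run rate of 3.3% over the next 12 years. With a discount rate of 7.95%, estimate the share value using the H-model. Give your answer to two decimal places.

$603.96

H-model: P₀ = D₀[(1+g_L) + H(g_S−g_L)]/(r−g_L), with H = 12/2 = 6.
P₀ = 11.14 × [(1+0.033) + 6×(0.281−0.033)] / (0.0795−0.033)
   = 11.14 × 2.5210 / 0.0465 = 603.9557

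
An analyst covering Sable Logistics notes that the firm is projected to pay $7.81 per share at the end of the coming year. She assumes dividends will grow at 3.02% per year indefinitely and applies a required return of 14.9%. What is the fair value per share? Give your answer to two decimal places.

Gordon growth model: P₀ = D₁/(r − g), with D₁ = 7.81 given directly.
P₀ = 7.8100 / (0.149 − 0.0302) = 7.8100 / 0.1188 = 65.7407

$65.74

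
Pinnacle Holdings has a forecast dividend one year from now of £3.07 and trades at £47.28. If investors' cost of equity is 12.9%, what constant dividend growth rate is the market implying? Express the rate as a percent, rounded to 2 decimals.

From P₀ = D₁/(r − g), the implied growth is g = r − D₁/P₀.
g = 0.129 − 3.07/47.28 = 0.129 − 0.06493 = 0.06407

6.41%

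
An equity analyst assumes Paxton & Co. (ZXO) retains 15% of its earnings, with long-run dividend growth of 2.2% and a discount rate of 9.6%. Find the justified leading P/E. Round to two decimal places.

Payout ratio b = 1 − 0.15 = 0.85.
Justified leading P/E = b/(r−g) = 0.85/(0.096−0.022) = 11.4865

11.49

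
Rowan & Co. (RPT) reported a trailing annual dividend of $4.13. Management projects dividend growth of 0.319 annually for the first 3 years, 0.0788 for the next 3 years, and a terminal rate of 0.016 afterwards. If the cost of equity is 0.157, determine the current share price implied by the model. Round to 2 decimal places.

$67.92

Three-stage DDM. Project D₁…D_6; terminal Gordon value at t=6 with g = 0.016; discount at r = 0.157.
D_1 = 5.4475
D_2 = 7.1852
D_3 = 9.4773
D_4 = 10.2241
D_5 = 11.0298
D_6 = 11.8989
TV_6 = 12.0893/(0.157−0.016) = 85.7397
P₀ = Σ Dₜ/(1+r)ᵗ + TV_6/(1+r)^6 = 67.9227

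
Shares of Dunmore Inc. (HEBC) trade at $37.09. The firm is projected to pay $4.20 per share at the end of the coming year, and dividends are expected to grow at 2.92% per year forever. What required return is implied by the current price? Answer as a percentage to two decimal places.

Rearranging the constant-growth DDM: r = D₁/P₀ + g.
r = 4.2000 / 37.09 + 0.0292 = 0.11324 + 0.0292 = 0.14244

14.24%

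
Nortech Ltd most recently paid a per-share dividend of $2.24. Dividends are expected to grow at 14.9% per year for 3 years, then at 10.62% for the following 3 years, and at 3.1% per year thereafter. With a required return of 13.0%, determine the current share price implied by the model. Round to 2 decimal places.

Three-stage DDM. Project D₁…D_6; terminal Gordon value at t=6 with g = 0.031; discount at r = 0.13.
D_1 = 2.5738
D_2 = 2.9573
D_3 = 3.3979
D_4 = 3.7587
D_5 = 4.1579
D_6 = 4.5995
TV_6 = 4.7421/(0.13−0.031) = 47.8997
P₀ = Σ Dₜ/(1+r)ᵗ + TV_6/(1+r)^6 = 36.7269

$36.73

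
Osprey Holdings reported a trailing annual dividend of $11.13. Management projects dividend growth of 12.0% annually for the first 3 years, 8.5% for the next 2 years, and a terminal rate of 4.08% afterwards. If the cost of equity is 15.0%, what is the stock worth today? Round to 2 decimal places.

Three-stage DDM. Project D₁…D_5; terminal Gordon value at t=5 with g = 0.0408; discount at r = 0.15.
D_1 = 12.4656
D_2 = 13.9615
D_3 = 15.6368
D_4 = 16.9660
D_5 = 18.4081
TV_5 = 19.1591/(0.15−0.0408) = 175.4500
P₀ = Σ Dₜ/(1+r)ᵗ + TV_5/(1+r)^5 = 137.7601

$137.76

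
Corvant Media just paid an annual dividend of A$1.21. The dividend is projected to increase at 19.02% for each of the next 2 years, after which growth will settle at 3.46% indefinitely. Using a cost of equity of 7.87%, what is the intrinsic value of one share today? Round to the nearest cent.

Two-stage DDM. Project D₁…D_2 at 0.1902, terminal growth 0.0346, discount at r = 0.0787.
D_1 = 1.4401
D_2 = 1.7141
Terminal value at t=2: TV = D_3/(r−g) = 1.7734/(0.0787−0.0346) = 40.2123
P₀ = 1.4401/(1+0.0787)^1 + 1.7141/(1+0.0787)^2 + 40.2123/(1+0.0787)^2 = 37.3669

A$37.37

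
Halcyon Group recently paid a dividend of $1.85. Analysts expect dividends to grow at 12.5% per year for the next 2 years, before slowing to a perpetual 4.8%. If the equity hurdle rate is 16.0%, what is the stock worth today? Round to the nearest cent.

Two-stage DDM. Project D₁…D_2 at 0.125, terminal growth 0.048, discount at r = 0.16.
D_1 = 2.0813
D_2 = 2.3414
Terminal value at t=2: TV = D_3/(r−g) = 2.4538/(0.16−0.048) = 21.9089
P₀ = 2.0813/(1+0.16)^1 + 2.3414/(1+0.16)^2 + 21.9089/(1+0.16)^2 = 19.8161

$19.82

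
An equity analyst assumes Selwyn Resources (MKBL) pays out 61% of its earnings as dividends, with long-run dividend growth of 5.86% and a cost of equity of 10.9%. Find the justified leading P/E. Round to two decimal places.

Justified leading P/E = b/(r−g) = 0.61/(0.109−0.0586) = 12.1032

12.10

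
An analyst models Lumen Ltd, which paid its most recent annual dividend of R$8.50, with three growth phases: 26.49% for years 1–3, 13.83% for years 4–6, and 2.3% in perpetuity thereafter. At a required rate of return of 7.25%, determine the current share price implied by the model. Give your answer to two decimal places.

Three-stage DDM. Project D₁…D_6; terminal Gordon value at t=6 with g = 0.023; discount at r = 0.0725.
D_1 = 10.7516
D_2 = 13.5998
D_3 = 17.2023
D_4 = 19.5814
D_5 = 22.2895
D_6 = 25.3722
TV_6 = 25.9557/(0.0725−0.023) = 524.3583
P₀ = Σ Dₜ/(1+r)ᵗ + TV_6/(1+r)^6 = 427.5151

R$427.52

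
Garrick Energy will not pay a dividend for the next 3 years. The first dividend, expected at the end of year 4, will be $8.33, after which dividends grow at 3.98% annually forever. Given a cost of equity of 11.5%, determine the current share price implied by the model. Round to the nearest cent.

$79.91

Deferred-dividend DDM. At t=3 the remaining stream is a growing perpetuity with first payment D_4 = 8.33.
V_3 = D_4/(r−g) = 8.33/(0.115−0.0398) = 110.7713
P₀ = V_3/(1+r)^3 = 110.7713/(1+0.115)^3 = 79.9103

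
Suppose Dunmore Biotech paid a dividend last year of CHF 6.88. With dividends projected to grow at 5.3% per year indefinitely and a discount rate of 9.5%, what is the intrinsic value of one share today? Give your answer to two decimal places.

Gordon growth model: P₀ = D₁/(r − g). D₁ = 6.88 × (1 + 0.053) = 7.2446.
P₀ = 7.2446 / (0.095 − 0.053) = 7.2446 / 0.042 = 172.4914

CHF 172.49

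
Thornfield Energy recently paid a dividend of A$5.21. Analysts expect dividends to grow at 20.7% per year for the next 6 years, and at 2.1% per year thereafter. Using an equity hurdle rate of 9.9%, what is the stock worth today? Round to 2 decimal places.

A$163.64

Two-stage DDM. Project D₁…D_6 at 0.207, terminal growth 0.021, discount at r = 0.099.
D_1 = 6.2885
D_2 = 7.5902
D_3 = 9.1614
D_4 = 11.0578
D_5 = 13.3467
D_6 = 16.1095
Terminal value at t=6: TV = D_7/(r−g) = 16.4478/(0.099−0.021) = 210.8689
P₀ = 6.2885/(1+0.099)^1 + 7.5902/(1+0.099)^2 + 9.1614/(1+0.099)^3 + 11.0578/(1+0.099)^4 + 13.3467/(1+0.099)^5 + 16.1095/(1+0.099)^6 + 210.8689/(1+0.099)^6 = 163.6377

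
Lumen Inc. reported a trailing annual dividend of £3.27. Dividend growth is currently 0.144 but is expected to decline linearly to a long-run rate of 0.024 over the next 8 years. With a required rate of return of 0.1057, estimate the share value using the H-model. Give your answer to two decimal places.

£60.20

H-model: P₀ = D₀[(1+g_L) + H(g_S−g_L)]/(r−g_L), with H = 8/2 = 4.
P₀ = 3.27 × [(1+0.024) + 4×(0.144−0.024)] / (0.1057−0.024)
   = 3.27 × 1.5040 / 0.0817 = 60.1968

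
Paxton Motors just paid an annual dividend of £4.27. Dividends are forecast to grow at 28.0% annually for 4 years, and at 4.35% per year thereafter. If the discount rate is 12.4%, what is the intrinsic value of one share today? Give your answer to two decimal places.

Two-stage DDM. Project D₁…D_4 at 0.28, terminal growth 0.0435, discount at r = 0.124.
D_1 = 5.4656
D_2 = 6.9960
D_3 = 8.9548
D_4 = 11.4622
Terminal value at t=4: TV = D_5/(r−g) = 11.9608/(0.124−0.0435) = 148.5814
P₀ = 5.4656/(1+0.124)^1 + 6.9960/(1+0.124)^2 + 8.9548/(1+0.124)^3 + 11.4622/(1+0.124)^4 + 148.5814/(1+0.124)^4 = 116.9767

£116.98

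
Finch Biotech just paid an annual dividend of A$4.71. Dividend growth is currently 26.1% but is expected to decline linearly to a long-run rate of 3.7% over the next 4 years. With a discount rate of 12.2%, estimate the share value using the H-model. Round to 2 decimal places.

A$82.29

H-model: P₀ = D₀[(1+g_L) + H(g_S−g_L)]/(r−g_L), with H = 4/2 = 2.
P₀ = 4.71 × [(1+0.037) + 2×(0.261−0.037)] / (0.122−0.037)
   = 4.71 × 1.4850 / 0.085 = 82.2865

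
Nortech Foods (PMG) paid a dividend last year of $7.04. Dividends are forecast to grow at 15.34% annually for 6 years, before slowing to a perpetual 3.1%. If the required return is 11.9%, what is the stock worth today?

$145.94

Two-stage DDM. Project D₁…D_6 at 0.1534, terminal growth 0.031, discount at r = 0.119.
D_1 = 8.1199
D_2 = 9.3655
D_3 = 10.8022
D_4 = 12.4593
D_5 = 14.3705
D_6 = 16.5750
Terminal value at t=6: TV = D_7/(r−g) = 17.0888/(0.119−0.031) = 194.1907
P₀ = 8.1199/(1+0.119)^1 + 9.3655/(1+0.119)^2 + 10.8022/(1+0.119)^3 + 12.4593/(1+0.119)^4 + 14.3705/(1+0.119)^5 + 16.5750/(1+0.119)^6 + 194.1907/(1+0.119)^6 = 145.9367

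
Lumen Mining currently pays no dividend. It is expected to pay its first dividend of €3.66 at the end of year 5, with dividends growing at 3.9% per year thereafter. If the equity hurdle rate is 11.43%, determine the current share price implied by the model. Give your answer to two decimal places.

€31.53

Deferred-dividend DDM. At t=4 the remaining stream is a growing perpetuity with first payment D_5 = 3.66.
V_4 = D_5/(r−g) = 3.66/(0.1143−0.039) = 48.6056
P₀ = V_4/(1+r)^4 = 48.6056/(1+0.1143)^4 = 31.5266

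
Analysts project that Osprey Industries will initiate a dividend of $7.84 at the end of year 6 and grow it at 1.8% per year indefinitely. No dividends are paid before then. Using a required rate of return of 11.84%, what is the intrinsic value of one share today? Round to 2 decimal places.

$44.63

Deferred-dividend DDM. At t=5 the remaining stream is a growing perpetuity with first payment D_6 = 7.84.
V_5 = D_6/(r−g) = 7.84/(0.1184−0.018) = 78.0876
P₀ = V_5/(1+r)^5 = 78.0876/(1+0.1184)^5 = 44.6269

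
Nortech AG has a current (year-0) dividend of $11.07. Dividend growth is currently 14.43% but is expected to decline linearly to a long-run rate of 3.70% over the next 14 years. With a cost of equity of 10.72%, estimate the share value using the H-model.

H-model: P₀ = D₀[(1+g_L) + H(g_S−g_L)]/(r−g_L), with H = 14/2 = 7.
P₀ = 11.07 × [(1+0.037) + 7×(0.1443−0.037)] / (0.1072−0.037)
   = 11.07 × 1.7881 / 0.0702 = 281.9696

$281.97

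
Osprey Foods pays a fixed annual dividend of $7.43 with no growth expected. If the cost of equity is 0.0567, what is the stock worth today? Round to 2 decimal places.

$131.04

Zero-growth DDM (perpetuity): P₀ = D/r = 7.43 / 0.0567 = 131.0406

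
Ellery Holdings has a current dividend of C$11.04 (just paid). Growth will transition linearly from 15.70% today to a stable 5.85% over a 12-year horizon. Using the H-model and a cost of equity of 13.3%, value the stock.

C$244.44

H-model: P₀ = D₀[(1+g_L) + H(g_S−g_L)]/(r−g_L), with H = 12/2 = 6.
P₀ = 11.04 × [(1+0.0585) + 6×(0.157−0.0585)] / (0.133−0.0585)
   = 11.04 × 1.6495 / 0.0745 = 244.4360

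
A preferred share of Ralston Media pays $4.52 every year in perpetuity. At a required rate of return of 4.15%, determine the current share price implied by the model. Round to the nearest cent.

$108.92

Zero-growth DDM (perpetuity): P₀ = D/r = 4.52 / 0.0415 = 108.9157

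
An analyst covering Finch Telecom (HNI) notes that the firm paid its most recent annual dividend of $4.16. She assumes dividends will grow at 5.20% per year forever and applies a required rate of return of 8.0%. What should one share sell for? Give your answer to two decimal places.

$156.30

Gordon growth model: P₀ = D₁/(r − g). D₁ = 4.16 × (1 + 0.052) = 4.3763.
P₀ = 4.3763 / (0.08 − 0.052) = 4.3763 / 0.028 = 156.2971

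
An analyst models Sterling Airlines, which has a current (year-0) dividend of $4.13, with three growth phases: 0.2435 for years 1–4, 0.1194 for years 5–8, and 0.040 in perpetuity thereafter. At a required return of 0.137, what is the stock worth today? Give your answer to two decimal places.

Three-stage DDM. Project D₁…D_8; terminal Gordon value at t=8 with g = 0.04; discount at r = 0.137.
D_1 = 5.1357
D_2 = 6.3862
D_3 = 7.9412
D_4 = 9.8749
D_5 = 11.0540
D_6 = 12.3738
D_7 = 13.8513
D_8 = 15.5051
TV_8 = 16.1253/(0.137−0.04) = 166.2402
P₀ = Σ Dₜ/(1+r)ᵗ + TV_8/(1+r)^8 = 103.0208

$103.02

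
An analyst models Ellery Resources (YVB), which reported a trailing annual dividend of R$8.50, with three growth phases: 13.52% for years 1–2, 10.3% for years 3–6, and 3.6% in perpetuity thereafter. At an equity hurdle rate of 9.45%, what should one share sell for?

Three-stage DDM. Project D₁…D_6; terminal Gordon value at t=6 with g = 0.036; discount at r = 0.0945.
D_1 = 9.6492
D_2 = 10.9538
D_3 = 12.0820
D_4 = 13.3265
D_5 = 14.6991
D_6 = 16.2131
TV_6 = 16.7968/(0.0945−0.036) = 287.1241
P₀ = Σ Dₜ/(1+r)ᵗ + TV_6/(1+r)^6 = 222.2738

R$222.27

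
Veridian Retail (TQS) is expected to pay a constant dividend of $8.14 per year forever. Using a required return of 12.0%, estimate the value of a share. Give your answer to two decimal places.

Zero-growth DDM (perpetuity): P₀ = D/r = 8.14 / 0.12 = 67.8333

$67.83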